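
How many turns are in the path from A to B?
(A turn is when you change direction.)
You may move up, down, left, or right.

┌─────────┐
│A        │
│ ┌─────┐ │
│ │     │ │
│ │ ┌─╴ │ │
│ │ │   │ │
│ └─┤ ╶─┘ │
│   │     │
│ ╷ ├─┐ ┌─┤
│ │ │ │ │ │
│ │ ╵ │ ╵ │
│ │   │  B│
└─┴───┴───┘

Directions: right, right, right, right, down, down, down, left, down, down, right
Number of turns: 4

Solution:

┌─────────┐
│A → → → ↓│
│ ┌─────┐ │
│ │     │↓│
│ │ ┌─╴ │ │
│ │ │   │↓│
│ └─┤ ╶─┘ │
│   │  ↓ ↲│
│ ╷ ├─┐ ┌─┤
│ │ │ │↓│ │
│ │ ╵ │ ╵ │
│ │   │↳ B│
└─┴───┴───┘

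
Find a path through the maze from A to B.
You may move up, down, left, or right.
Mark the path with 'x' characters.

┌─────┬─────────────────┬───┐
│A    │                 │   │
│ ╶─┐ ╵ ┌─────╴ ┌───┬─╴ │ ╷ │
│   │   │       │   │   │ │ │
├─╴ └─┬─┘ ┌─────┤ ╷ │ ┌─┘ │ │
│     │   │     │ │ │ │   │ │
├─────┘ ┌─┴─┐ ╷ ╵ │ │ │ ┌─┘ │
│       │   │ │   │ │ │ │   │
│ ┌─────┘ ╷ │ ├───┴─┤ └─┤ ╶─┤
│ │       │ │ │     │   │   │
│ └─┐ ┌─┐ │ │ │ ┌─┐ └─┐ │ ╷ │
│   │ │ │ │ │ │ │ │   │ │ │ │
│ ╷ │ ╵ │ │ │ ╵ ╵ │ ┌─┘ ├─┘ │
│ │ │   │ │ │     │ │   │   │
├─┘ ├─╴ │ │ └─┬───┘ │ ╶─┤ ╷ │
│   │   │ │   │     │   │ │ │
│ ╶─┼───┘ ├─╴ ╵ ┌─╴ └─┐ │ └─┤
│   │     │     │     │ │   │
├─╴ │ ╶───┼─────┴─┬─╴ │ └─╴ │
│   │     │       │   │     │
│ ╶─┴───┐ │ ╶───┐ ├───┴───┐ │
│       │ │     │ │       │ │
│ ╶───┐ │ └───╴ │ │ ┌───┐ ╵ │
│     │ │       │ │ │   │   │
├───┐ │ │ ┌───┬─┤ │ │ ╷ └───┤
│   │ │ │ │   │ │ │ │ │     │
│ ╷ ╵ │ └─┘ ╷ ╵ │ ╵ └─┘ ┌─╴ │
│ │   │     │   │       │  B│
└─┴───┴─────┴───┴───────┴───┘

Finding the shortest path through the maze:
Path length: 44 steps
Directions: right → right → down → right → up → right → right → right → right → right → right → right → right → down → left → down → down → down → right → down → down → left → down → right → down → down → right → right → down → down → left → up → left → left → left → down → down → down → right → right → up → right → right → down

Solution:

┌─────┬─────────────────┬───┐
│A x x│x x x x x x x x x│   │
│ ╶─┐ ╵ ┌─────╴ ┌───┬─╴ │ ╷ │
│   │x x│       │   │x x│ │ │
├─╴ └─┬─┘ ┌─────┤ ╷ │ ┌─┘ │ │
│     │   │     │ │ │x│   │ │
├─────┘ ┌─┴─┐ ╷ ╵ │ │ │ ┌─┘ │
│       │   │ │   │ │x│ │   │
│ ┌─────┘ ╷ │ ├───┴─┤ └─┤ ╶─┤
│ │       │ │ │     │x x│   │
│ └─┐ ┌─┐ │ │ │ ┌─┐ └─┐ │ ╷ │
│   │ │ │ │ │ │ │ │   │x│ │ │
│ ╷ │ ╵ │ │ │ ╵ ╵ │ ┌─┘ ├─┘ │
│ │ │   │ │ │     │ │x x│   │
├─┘ ├─╴ │ │ └─┬───┘ │ ╶─┤ ╷ │
│   │   │ │   │     │x x│ │ │
│ ╶─┼───┘ ├─╴ ╵ ┌─╴ └─┐ │ └─┤
│   │     │     │     │x│   │
├─╴ │ ╶───┼─────┴─┬─╴ │ └─╴ │
│   │     │       │   │x x x│
│ ╶─┴───┐ │ ╶───┐ ├───┴───┐ │
│       │ │     │ │x x x x│x│
│ ╶───┐ │ └───╴ │ │ ┌───┐ ╵ │
│     │ │       │ │x│   │x x│
├───┐ │ │ ┌───┬─┤ │ │ ╷ └───┤
│   │ │ │ │   │ │ │x│ │x x x│
│ ╷ ╵ │ └─┘ ╷ ╵ │ ╵ └─┘ ┌─╴ │
│ │   │     │   │  x x x│  B│
└─┴───┴─────┴───┴───────┴───┘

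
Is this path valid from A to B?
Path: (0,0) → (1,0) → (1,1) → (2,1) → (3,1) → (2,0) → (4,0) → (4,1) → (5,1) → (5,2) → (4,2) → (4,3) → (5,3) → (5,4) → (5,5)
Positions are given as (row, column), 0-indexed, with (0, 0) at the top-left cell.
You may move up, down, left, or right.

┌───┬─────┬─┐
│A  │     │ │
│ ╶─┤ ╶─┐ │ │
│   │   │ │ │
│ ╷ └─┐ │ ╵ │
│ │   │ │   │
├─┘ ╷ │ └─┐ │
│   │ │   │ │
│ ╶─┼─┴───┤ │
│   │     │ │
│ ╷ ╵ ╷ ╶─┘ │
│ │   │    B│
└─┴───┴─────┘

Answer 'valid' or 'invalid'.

Checking path validity:
Result: Invalid move at step 5: cannot move from (3, 1) to (2, 0).

invalid

Correct solution:

┌───┬─────┬─┐
│A  │     │ │
│ ╶─┤ ╶─┐ │ │
│↳ ↓│   │ │ │
│ ╷ └─┐ │ ╵ │
│ │↓  │ │   │
├─┘ ╷ │ └─┐ │
│↓ ↲│ │   │ │
│ ╶─┼─┴───┤ │
│↳ ↓│↱ ↓  │ │
│ ╷ ╵ ╷ ╶─┘ │
│ │↳ ↑│↳ → B│
└─┴───┴─────┘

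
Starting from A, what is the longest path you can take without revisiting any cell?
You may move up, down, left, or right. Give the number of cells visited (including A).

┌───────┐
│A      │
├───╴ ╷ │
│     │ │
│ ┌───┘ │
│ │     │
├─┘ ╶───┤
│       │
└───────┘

Finding longest simple path using DFS:
Start: (0, 0)
Longest path visits 11 cells
Path: A → right → right → right → down → down → left → left → down → right → right

Solution:

┌───────┐
│A → → ↓│
├───╴ ╷ │
│     │↓│
│ ┌───┘ │
│ │↓ ← ↲│
├─┘ ╶───┤
│  ↳ → B│
└───────┘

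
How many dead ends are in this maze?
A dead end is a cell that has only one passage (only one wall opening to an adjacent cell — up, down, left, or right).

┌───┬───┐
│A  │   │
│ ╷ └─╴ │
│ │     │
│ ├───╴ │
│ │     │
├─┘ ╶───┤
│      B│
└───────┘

Checking each cell for number of passages:

Dead ends found at positions:
  (0, 2)
  (2, 0)
  (3, 0)
  (3, 3)
Total dead ends: 4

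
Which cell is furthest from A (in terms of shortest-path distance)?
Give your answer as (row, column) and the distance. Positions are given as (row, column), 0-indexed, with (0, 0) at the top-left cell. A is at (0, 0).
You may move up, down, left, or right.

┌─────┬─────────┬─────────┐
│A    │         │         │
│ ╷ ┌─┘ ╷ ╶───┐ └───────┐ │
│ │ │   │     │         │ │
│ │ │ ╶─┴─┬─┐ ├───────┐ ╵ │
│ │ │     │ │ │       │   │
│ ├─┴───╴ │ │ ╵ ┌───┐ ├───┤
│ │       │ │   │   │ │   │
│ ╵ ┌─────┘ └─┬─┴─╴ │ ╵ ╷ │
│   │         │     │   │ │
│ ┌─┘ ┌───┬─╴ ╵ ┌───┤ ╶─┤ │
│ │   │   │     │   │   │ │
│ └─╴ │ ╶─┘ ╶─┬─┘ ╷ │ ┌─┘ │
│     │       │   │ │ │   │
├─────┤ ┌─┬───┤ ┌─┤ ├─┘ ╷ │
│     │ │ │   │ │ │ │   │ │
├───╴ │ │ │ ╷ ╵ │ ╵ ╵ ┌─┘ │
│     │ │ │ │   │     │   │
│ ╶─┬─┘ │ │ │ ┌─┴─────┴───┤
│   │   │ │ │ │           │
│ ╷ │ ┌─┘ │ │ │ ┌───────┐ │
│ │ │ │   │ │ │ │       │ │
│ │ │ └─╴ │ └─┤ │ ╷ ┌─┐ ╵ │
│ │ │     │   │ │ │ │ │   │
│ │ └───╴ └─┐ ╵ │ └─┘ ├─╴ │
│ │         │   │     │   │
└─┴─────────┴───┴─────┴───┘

Computing BFS distances from A to all cells:
Furthest cell: (11, 10)
Distance: 77 steps

Path from A to the furthest cell:

┌─────┬─────────┬─────────┐
│A    │↱ ↓      │         │
│ ╷ ┌─┘ ╷ ╶───┐ └───────┐ │
│↓│ │↱ ↑│↳ → ↓│         │ │
│ │ │ ╶─┴─┬─┐ ├───────┐ ╵ │
│↓│ │↑ ← ↰│ │↓│↱ → → ↓│   │
│ ├─┴───╴ │ │ ╵ ┌───┐ ├───┤
│↓│↱ → → ↑│ │↳ ↑│   │↓│↱ ↓│
│ ╵ ┌─────┘ └─┬─┴─╴ │ ╵ ╷ │
│↳ ↑│         │     │↳ ↑│↓│
│ ┌─┘ ┌───┬─╴ ╵ ┌───┤ ╶─┤ │
│ │   │   │     │↓ ↰│   │↓│
│ └─╴ │ ╶─┘ ╶─┬─┘ ╷ │ ┌─┘ │
│     │       │↓ ↲│↑│ │↓ ↲│
├─────┤ ┌─┬───┤ ┌─┤ ├─┘ ╷ │
│     │ │ │↓ ↰│↓│ │↑│↓ ↲│ │
├───╴ │ │ │ ╷ ╵ │ ╵ ╵ ┌─┘ │
│     │ │ │↓│↑ ↲│  ↑ ↲│   │
│ ╶─┬─┘ │ │ │ ┌─┴─────┴───┤
│   │   │ │↓│ │↱ → → → → ↓│
│ ╷ │ ┌─┘ │ │ │ ┌───────┐ │
│ │ │ │   │↓│ │↑│↓ ← ← ↰│↓│
│ │ │ └─╴ │ └─┤ │ ╷ ┌─┐ ╵ │
│ │ │     │↳ ↓│↑│↓│ │B│↑ ↲│
│ │ └───╴ └─┐ ╵ │ └─┘ ├─╴ │
│ │         │↳ ↑│↳ → ↑│   │
└─┴─────────┴───┴─────┴───┘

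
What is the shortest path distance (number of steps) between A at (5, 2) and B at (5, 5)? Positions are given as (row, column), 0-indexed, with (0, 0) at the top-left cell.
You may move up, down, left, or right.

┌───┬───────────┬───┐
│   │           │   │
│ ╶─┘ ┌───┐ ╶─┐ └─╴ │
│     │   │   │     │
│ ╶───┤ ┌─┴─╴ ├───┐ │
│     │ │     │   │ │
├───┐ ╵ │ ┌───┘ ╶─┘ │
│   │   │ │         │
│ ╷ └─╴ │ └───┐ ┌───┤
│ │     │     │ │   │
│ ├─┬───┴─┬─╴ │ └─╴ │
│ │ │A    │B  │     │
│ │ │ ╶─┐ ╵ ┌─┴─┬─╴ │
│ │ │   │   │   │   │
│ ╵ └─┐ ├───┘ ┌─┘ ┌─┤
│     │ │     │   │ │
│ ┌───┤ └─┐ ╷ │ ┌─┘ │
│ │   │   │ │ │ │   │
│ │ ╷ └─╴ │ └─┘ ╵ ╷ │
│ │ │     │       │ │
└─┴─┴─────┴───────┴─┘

Finding path from (5, 2) to (5, 5):
Path: (5,2) → (5,3) → (5,4) → (6,4) → (6,5) → (5,5)
Distance: 5 steps

Solution:

┌───┬───────────┬───┐
│   │           │   │
│ ╶─┘ ┌───┐ ╶─┐ └─╴ │
│     │   │   │     │
│ ╶───┤ ┌─┴─╴ ├───┐ │
│     │ │     │   │ │
├───┐ ╵ │ ┌───┘ ╶─┘ │
│   │   │ │         │
│ ╷ └─╴ │ └───┐ ┌───┤
│ │     │     │ │   │
│ ├─┬───┴─┬─╴ │ └─╴ │
│ │ │A → ↓│B  │     │
│ │ │ ╶─┐ ╵ ┌─┴─┬─╴ │
│ │ │   │↳ ↑│   │   │
│ ╵ └─┐ ├───┘ ┌─┘ ┌─┤
│     │ │     │   │ │
│ ┌───┤ └─┐ ╷ │ ┌─┘ │
│ │   │   │ │ │ │   │
│ │ ╷ └─╴ │ └─┘ ╵ ╷ │
│ │ │     │       │ │
└─┴─┴─────┴───────┴─┘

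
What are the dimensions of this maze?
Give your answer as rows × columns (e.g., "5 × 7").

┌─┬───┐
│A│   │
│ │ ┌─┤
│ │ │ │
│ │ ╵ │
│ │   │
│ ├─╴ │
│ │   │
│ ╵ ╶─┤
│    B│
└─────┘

Counting the maze dimensions:
Rows (vertical): 5
Columns (horizontal): 3
Dimensions: 5 × 3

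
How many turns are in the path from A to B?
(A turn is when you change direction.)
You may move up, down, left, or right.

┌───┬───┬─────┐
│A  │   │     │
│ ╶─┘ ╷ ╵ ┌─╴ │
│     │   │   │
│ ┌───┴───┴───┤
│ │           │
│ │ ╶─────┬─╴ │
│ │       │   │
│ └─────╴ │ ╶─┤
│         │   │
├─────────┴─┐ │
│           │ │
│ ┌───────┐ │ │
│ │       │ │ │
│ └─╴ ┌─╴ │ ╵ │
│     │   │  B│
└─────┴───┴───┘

Directions: down, down, down, down, right, right, right, right, up, left, left, left, up, right, right, right, right, right, down, left, down, right, down, down, down
Number of turns: 10

Solution:

┌───┬───┬─────┐
│A  │   │     │
│ ╶─┘ ╷ ╵ ┌─╴ │
│↓    │   │   │
│ ┌───┴───┴───┤
│↓│↱ → → → → ↓│
│ │ ╶─────┬─╴ │
│↓│↑ ← ← ↰│↓ ↲│
│ └─────╴ │ ╶─┤
│↳ → → → ↑│↳ ↓│
├─────────┴─┐ │
│           │↓│
│ ┌───────┐ │ │
│ │       │ │↓│
│ └─╴ ┌─╴ │ ╵ │
│     │   │  B│
└─────┴───┴───┘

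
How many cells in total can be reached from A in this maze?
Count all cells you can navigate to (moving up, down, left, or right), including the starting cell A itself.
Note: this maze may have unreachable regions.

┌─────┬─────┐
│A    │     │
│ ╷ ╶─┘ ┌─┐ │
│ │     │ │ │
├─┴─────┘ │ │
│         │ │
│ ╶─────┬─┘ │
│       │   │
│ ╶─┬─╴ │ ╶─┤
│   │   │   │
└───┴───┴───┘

Using BFS/flood-fill to find all reachable cells from A:
Maze size: 5 × 6 = 30 total cells
14 cell(s) are walled off and cannot be reached from A.
Reachable cells: 16

Reachable region (· marks reachable cells):

┌─────┬─────┐
│A · ·│· · ·│
│ ╷ ╶─┘ ┌─┐ │
│·│· · ·│ │·│
├─┴─────┘ │ │
│         │·│
│ ╶─────┬─┘ │
│       │· ·│
│ ╶─┬─╴ │ ╶─┤
│   │   │· ·│
└───┴───┴───┘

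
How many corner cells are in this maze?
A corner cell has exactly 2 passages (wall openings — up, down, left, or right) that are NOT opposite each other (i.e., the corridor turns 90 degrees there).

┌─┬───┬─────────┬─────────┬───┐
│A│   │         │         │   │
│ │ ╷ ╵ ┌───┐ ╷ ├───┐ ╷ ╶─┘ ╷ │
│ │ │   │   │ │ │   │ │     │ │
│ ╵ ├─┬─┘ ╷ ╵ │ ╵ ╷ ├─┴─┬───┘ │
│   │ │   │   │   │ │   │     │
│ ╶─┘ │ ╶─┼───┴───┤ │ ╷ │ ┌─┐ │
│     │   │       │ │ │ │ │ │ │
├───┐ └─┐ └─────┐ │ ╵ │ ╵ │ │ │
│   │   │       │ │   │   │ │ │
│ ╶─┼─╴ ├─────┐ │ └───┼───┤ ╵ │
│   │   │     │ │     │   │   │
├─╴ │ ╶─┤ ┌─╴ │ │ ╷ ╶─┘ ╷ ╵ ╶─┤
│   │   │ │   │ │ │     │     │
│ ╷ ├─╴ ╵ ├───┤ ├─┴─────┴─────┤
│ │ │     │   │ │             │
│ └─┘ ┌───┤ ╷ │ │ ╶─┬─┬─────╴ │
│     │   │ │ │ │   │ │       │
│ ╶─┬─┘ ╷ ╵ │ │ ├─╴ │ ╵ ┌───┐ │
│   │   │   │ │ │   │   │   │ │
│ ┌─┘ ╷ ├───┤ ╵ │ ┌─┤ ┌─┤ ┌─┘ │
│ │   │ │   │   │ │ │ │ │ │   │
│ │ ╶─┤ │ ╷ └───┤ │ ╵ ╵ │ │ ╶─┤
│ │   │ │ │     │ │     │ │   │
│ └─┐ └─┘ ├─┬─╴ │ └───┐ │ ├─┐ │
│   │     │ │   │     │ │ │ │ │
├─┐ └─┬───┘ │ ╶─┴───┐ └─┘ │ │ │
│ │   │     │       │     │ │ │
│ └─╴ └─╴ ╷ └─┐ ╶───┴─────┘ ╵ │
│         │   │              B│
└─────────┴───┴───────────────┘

Counting corner cells (2 non-opposite passages):
Total corners: 105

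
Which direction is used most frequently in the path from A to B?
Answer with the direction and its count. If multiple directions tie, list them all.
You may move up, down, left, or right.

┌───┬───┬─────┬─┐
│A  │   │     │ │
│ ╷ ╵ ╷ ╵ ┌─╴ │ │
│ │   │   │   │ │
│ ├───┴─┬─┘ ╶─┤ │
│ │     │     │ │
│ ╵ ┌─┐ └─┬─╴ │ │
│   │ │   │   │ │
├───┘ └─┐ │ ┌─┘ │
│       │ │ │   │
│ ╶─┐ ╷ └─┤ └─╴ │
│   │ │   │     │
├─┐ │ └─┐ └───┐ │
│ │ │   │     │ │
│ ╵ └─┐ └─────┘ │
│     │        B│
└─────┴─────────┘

Directions: right, down, right, up, right, down, right, up, right, right, down, left, down, right, down, left, down, down, right, right, down, down
Counts: {'right': 9, 'down': 9, 'up': 2, 'left': 2}
Most common: down and right (tied at 9 times each)

Solution:

┌───┬───┬─────┬─┐
│A ↓│↱ ↓│↱ → ↓│ │
│ ╷ ╵ ╷ ╵ ┌─╴ │ │
│ │↳ ↑│↳ ↑│↓ ↲│ │
│ ├───┴─┬─┘ ╶─┤ │
│ │     │  ↳ ↓│ │
│ ╵ ┌─┐ └─┬─╴ │ │
│   │ │   │↓ ↲│ │
├───┘ └─┐ │ ┌─┘ │
│       │ │↓│   │
│ ╶─┐ ╷ └─┤ └─╴ │
│   │ │   │↳ → ↓│
├─┐ │ └─┐ └───┐ │
│ │ │   │     │↓│
│ ╵ └─┐ └─────┘ │
│     │        B│
└─────┴─────────┘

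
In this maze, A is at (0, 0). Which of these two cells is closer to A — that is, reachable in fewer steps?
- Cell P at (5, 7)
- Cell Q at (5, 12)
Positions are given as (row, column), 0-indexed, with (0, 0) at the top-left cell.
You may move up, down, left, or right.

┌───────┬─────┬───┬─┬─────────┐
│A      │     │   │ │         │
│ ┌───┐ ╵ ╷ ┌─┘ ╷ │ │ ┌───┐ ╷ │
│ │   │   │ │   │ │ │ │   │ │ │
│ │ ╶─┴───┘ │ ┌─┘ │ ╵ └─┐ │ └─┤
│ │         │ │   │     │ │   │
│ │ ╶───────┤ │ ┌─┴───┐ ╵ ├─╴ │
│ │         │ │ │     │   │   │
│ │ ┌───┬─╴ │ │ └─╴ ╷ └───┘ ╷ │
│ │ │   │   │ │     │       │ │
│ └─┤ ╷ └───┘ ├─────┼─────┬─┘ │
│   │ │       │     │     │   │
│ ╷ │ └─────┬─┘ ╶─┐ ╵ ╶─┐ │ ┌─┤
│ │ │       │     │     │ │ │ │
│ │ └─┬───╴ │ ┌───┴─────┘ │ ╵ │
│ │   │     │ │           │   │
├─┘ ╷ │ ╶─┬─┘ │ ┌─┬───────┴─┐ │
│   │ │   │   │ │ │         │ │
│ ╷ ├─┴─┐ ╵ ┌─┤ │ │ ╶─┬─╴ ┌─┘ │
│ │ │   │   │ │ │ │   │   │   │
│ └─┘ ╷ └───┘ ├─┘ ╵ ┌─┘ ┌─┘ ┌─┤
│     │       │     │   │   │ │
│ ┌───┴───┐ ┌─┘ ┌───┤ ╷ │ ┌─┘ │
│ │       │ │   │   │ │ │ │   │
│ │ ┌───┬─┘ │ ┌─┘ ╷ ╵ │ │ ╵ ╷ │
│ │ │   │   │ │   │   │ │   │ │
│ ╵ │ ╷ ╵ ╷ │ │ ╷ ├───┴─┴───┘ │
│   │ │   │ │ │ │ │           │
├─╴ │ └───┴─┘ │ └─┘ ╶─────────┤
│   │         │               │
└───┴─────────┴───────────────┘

Shortest path A → P at (5, 7): 128 steps
Shortest path A → Q at (5, 12): 135 steps

P is closer (128 steps vs 135 steps).

Path to P:

┌───────┬─────┬───┬─┬─────────┐
│A      │     │↓ ↰│ │         │
│ ┌───┐ ╵ ╷ ┌─┘ ╷ │ │ ┌───┐ ╷ │
│↓│   │   │ │↓ ↲│↑│ │ │   │ │ │
│ │ ╶─┴───┘ │ ┌─┘ │ ╵ └─┐ │ └─┤
│↓│         │↓│↱ ↑│     │ │   │
│ │ ╶───────┤ │ ┌─┴───┐ ╵ ├─╴ │
│↓│         │↓│↑│  ↓ ↰│   │↓ ↰│
│ │ ┌───┬─╴ │ │ └─╴ ╷ └───┘ ╷ │
│↓│ │↓ ↰│   │↓│↑ ← ↲│↑ ← ← ↲│↑│
│ └─┤ ╷ └───┘ ├─────┼─────┬─┘ │
│↳ ↓│↓│↑ ← ← ↲│P    │     │↱ ↑│
│ ╷ │ └─────┬─┘ ╶─┐ ╵ ╶─┐ │ ┌─┤
│ │↓│↳ → → ↓│↱ ↑  │     │ │↑│ │
│ │ └─┬───╴ │ ┌───┴─────┘ │ ╵ │
│ │↓  │↓ ← ↲│↑│           │↑ ↰│
├─┘ ╷ │ ╶─┬─┘ │ ┌─┬───────┴─┐ │
│↓ ↲│ │↳ ↓│↱ ↑│ │ │↱ → → ↓  │↑│
│ ╷ ├─┴─┐ ╵ ┌─┤ │ │ ╶─┬─╴ ┌─┘ │
│↓│ │↱ ↓│↳ ↑│ │ │ │↑  │↓ ↲│↱ ↑│
│ └─┘ ╷ └───┘ ├─┘ ╵ ┌─┘ ┌─┘ ┌─┤
│↳ → ↑│↳ → ↓  │↱ → ↑│↓ ↲│↱ ↑│ │
│ ┌───┴───┐ ┌─┘ ┌───┤ ╷ │ ┌─┘ │
│ │       │↓│↱ ↑│↓ ↰│↓│ │↑│↓ ↰│
│ │ ┌───┬─┘ │ ┌─┘ ╷ ╵ │ │ ╵ ╷ │
│ │ │↓ ↰│↓ ↲│↑│↓ ↲│↑ ↲│ │↑ ↲│↑│
│ ╵ │ ╷ ╵ ╷ │ │ ╷ ├───┴─┴───┘ │
│   │↓│↑ ↲│ │↑│↓│ │↱ → → → → ↑│
├─╴ │ └───┴─┘ │ └─┘ ╶─────────┤
│   │↳ → → → ↑│↳ → ↑          │
└───┴─────────┴───────────────┘

Path to Q:

┌───────┬─────┬───┬─┬─────────┐
│A      │     │↓ ↰│ │         │
│ ┌───┐ ╵ ╷ ┌─┘ ╷ │ │ ┌───┐ ╷ │
│↓│   │   │ │↓ ↲│↑│ │ │   │ │ │
│ │ ╶─┴───┘ │ ┌─┘ │ ╵ └─┐ │ └─┤
│↓│         │↓│↱ ↑│     │ │   │
│ │ ╶───────┤ │ ┌─┴───┐ ╵ ├─╴ │
│↓│         │↓│↑│  ↓ ↰│   │↓ ↰│
│ │ ┌───┬─╴ │ │ └─╴ ╷ └───┘ ╷ │
│↓│ │↓ ↰│   │↓│↑ ← ↲│↑ ← ← ↲│↑│
│ └─┤ ╷ └───┘ ├─────┼─────┬─┘ │
│↳ ↓│↓│↑ ← ← ↲│↱ → ↓│↱ → Q│↱ ↑│
│ ╷ │ └─────┬─┘ ╶─┐ ╵ ╶─┐ │ ┌─┤
│ │↓│↳ → → ↓│↱ ↑  │↳ ↑  │ │↑│ │
│ │ └─┬───╴ │ ┌───┴─────┘ │ ╵ │
│ │↓  │↓ ← ↲│↑│           │↑ ↰│
├─┘ ╷ │ ╶─┬─┘ │ ┌─┬───────┴─┐ │
│↓ ↲│ │↳ ↓│↱ ↑│ │ │↱ → → ↓  │↑│
│ ╷ ├─┴─┐ ╵ ┌─┤ │ │ ╶─┬─╴ ┌─┘ │
│↓│ │↱ ↓│↳ ↑│ │ │ │↑  │↓ ↲│↱ ↑│
│ └─┘ ╷ └───┘ ├─┘ ╵ ┌─┘ ┌─┘ ┌─┤
│↳ → ↑│↳ → ↓  │↱ → ↑│↓ ↲│↱ ↑│ │
│ ┌───┴───┐ ┌─┘ ┌───┤ ╷ │ ┌─┘ │
│ │       │↓│↱ ↑│↓ ↰│↓│ │↑│↓ ↰│
│ │ ┌───┬─┘ │ ┌─┘ ╷ ╵ │ │ ╵ ╷ │
│ │ │↓ ↰│↓ ↲│↑│↓ ↲│↑ ↲│ │↑ ↲│↑│
│ ╵ │ ╷ ╵ ╷ │ │ ╷ ├───┴─┴───┘ │
│   │↓│↑ ↲│ │↑│↓│ │↱ → → → → ↑│
├─╴ │ └───┴─┘ │ └─┘ ╶─────────┤
│   │↳ → → → ↑│↳ → ↑          │
└───┴─────────┴───────────────┘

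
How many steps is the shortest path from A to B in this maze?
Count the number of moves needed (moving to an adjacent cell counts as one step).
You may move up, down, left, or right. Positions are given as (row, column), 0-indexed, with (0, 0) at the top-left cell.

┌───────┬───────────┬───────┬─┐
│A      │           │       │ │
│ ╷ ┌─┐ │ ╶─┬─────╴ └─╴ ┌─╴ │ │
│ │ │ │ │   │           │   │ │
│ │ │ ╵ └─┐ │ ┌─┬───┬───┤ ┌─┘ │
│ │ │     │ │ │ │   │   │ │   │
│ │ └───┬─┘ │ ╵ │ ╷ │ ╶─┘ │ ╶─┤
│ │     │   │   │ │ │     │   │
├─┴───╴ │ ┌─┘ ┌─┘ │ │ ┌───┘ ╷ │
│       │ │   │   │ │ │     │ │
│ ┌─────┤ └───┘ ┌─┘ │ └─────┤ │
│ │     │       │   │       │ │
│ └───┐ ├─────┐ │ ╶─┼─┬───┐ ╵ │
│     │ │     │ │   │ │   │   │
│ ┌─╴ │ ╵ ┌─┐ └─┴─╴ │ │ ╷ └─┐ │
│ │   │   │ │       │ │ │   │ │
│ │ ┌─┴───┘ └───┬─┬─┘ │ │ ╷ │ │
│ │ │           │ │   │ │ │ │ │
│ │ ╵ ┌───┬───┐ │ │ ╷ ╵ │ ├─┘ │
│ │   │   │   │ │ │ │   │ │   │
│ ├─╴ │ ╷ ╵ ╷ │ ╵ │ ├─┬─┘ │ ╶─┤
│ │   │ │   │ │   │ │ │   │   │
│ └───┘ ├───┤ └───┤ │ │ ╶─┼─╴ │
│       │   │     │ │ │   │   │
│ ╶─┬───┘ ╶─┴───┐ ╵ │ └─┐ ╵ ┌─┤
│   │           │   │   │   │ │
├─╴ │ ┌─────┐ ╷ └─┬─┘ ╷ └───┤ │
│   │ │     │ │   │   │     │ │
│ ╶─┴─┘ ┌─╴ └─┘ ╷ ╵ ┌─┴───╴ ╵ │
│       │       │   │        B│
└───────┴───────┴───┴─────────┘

Using BFS to find shortest path:
Start: (0, 0), End: (14, 14)
Path found:
(0,0) → (0,1) → (1,1) → (2,1) → (3,1) → (3,2) → (3,3) → (4,3) → (4,2) → (4,1) → (4,0) → (5,0) → (6,0) → (7,0) → (8,0) → (9,0) → (10,0) → (11,0) → (12,0) → (12,1) → (13,1) → (13,0) → (14,0) → (14,1) → (14,2) → (14,3) → (13,3) → (13,4) → (13,5) → (14,5) → (14,6) → (14,7) → (13,7) → (13,8) → (14,8) → (14,9) → (13,9) → (13,10) → (12,10) → (12,11) → (13,11) → (13,12) → (13,13) → (14,13) → (14,14)
Number of steps: 44

Solution:

┌───────┬───────────┬───────┬─┐
│A ↓    │           │       │ │
│ ╷ ┌─┐ │ ╶─┬─────╴ └─╴ ┌─╴ │ │
│ │↓│ │ │   │           │   │ │
│ │ │ ╵ └─┐ │ ┌─┬───┬───┤ ┌─┘ │
│ │↓│     │ │ │ │   │   │ │   │
│ │ └───┬─┘ │ ╵ │ ╷ │ ╶─┘ │ ╶─┤
│ │↳ → ↓│   │   │ │ │     │   │
├─┴───╴ │ ┌─┘ ┌─┘ │ │ ┌───┘ ╷ │
│↓ ← ← ↲│ │   │   │ │ │     │ │
│ ┌─────┤ └───┘ ┌─┘ │ └─────┤ │
│↓│     │       │   │       │ │
│ └───┐ ├─────┐ │ ╶─┼─┬───┐ ╵ │
│↓    │ │     │ │   │ │   │   │
│ ┌─╴ │ ╵ ┌─┐ └─┴─╴ │ │ ╷ └─┐ │
│↓│   │   │ │       │ │ │   │ │
│ │ ┌─┴───┘ └───┬─┬─┘ │ │ ╷ │ │
│↓│ │           │ │   │ │ │ │ │
│ │ ╵ ┌───┬───┐ │ │ ╷ ╵ │ ├─┘ │
│↓│   │   │   │ │ │ │   │ │   │
│ ├─╴ │ ╷ ╵ ╷ │ ╵ │ ├─┬─┘ │ ╶─┤
│↓│   │ │   │ │   │ │ │   │   │
│ └───┘ ├───┤ └───┤ │ │ ╶─┼─╴ │
│↓      │   │     │ │ │   │   │
│ ╶─┬───┘ ╶─┴───┐ ╵ │ └─┐ ╵ ┌─┤
│↳ ↓│           │   │↱ ↓│   │ │
├─╴ │ ┌─────┐ ╷ └─┬─┘ ╷ └───┤ │
│↓ ↲│ │↱ → ↓│ │↱ ↓│↱ ↑│↳ → ↓│ │
│ ╶─┴─┘ ┌─╴ └─┘ ╷ ╵ ┌─┴───╴ ╵ │
│↳ → → ↑│  ↳ → ↑│↳ ↑│      ↳ B│
└───────┴───────┴───┴─────────┘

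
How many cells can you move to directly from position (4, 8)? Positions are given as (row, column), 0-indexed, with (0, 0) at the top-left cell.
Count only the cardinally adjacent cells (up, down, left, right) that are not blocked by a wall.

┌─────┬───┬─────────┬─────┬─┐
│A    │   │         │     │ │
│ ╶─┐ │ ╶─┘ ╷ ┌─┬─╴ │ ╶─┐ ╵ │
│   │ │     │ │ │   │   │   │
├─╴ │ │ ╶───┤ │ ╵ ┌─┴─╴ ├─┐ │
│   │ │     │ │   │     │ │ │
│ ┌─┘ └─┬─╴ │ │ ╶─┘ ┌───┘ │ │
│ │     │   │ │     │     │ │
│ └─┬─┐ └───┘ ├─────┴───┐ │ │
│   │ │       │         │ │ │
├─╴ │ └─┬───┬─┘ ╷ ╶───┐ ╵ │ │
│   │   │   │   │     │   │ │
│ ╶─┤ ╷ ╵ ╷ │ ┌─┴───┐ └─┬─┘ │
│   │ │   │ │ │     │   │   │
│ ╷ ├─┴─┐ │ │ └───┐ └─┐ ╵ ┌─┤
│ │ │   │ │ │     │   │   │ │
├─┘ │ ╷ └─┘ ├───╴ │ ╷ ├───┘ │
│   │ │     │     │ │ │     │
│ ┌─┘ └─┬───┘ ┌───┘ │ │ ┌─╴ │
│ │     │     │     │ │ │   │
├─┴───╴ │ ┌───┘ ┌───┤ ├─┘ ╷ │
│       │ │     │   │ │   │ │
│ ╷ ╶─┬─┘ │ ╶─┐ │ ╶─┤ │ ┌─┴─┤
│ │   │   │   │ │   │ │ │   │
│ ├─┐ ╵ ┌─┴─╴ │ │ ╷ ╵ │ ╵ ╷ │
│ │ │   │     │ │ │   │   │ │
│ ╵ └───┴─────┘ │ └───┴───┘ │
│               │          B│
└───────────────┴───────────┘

Checking passable neighbors of (4, 8):
Neighbors: (5, 8), (4, 7), (4, 9)
Count: 3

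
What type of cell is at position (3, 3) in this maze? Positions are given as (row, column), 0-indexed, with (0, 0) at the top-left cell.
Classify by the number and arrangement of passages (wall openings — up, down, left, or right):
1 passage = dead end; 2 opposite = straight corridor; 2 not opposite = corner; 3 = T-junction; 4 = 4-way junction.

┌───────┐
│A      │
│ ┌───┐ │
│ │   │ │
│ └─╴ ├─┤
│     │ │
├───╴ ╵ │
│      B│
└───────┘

Checking cell at (3, 3):
Number of passages: 2
Cell type: corner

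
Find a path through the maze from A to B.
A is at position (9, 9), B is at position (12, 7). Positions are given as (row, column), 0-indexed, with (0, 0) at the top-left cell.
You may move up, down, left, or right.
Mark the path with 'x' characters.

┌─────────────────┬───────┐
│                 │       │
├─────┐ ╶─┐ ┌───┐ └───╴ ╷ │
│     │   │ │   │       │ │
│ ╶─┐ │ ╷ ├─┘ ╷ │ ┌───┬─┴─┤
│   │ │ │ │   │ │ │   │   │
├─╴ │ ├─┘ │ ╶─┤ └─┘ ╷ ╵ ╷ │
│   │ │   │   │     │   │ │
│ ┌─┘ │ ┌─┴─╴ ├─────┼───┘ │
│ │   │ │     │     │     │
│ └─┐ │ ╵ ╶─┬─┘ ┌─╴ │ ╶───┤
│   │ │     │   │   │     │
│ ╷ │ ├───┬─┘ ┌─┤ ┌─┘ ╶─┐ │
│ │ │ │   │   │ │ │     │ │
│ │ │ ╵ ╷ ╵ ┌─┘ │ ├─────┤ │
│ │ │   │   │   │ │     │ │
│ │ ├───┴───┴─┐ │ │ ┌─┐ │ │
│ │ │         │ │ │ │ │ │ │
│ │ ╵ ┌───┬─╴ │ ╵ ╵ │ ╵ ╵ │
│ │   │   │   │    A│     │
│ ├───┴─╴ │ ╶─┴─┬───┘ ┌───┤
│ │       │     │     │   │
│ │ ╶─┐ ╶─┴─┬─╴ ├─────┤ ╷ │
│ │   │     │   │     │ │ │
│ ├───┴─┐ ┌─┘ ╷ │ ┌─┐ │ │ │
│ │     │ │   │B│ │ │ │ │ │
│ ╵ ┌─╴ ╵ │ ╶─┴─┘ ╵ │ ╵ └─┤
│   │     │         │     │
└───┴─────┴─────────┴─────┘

Finding the shortest path from (9, 9) to (12, 7):
Path length: 51 steps
Directions: left → up → up → up → up → right → up → left → left → down → left → down → left → down → left → up → left → down → left → up → up → up → up → up → up → left → left → down → right → down → left → down → down → right → down → down → down → down → right → up → right → right → right → right → down → left → down → right → right → down → down

Solution:

┌─────────────────┬───────┐
│                 │       │
├─────┐ ╶─┐ ┌───┐ └───╴ ╷ │
│x x x│   │ │   │       │ │
│ ╶─┐ │ ╷ ├─┘ ╷ │ ┌───┬─┴─┤
│x x│x│ │ │   │ │ │   │   │
├─╴ │ ├─┘ │ ╶─┤ └─┘ ╷ ╵ ╷ │
│x x│x│   │   │     │   │ │
│ ┌─┘ │ ┌─┴─╴ ├─────┼───┘ │
│x│  x│ │     │x x x│     │
│ └─┐ │ ╵ ╶─┬─┘ ┌─╴ │ ╶───┤
│x x│x│     │x x│x x│     │
│ ╷ │ ├───┬─┘ ┌─┤ ┌─┘ ╶─┐ │
│ │x│x│x x│x x│ │x│     │ │
│ │ │ ╵ ╷ ╵ ┌─┘ │ ├─────┤ │
│ │x│x x│x x│   │x│     │ │
│ │ ├───┴───┴─┐ │ │ ┌─┐ │ │
│ │x│x x x x x│ │x│ │ │ │ │
│ │ ╵ ┌───┬─╴ │ ╵ ╵ │ ╵ ╵ │
│ │x x│   │x x│  x A│     │
│ ├───┴─╴ │ ╶─┴─┬───┘ ┌───┤
│ │       │x x x│     │   │
│ │ ╶─┐ ╶─┴─┬─╴ ├─────┤ ╷ │
│ │   │     │  x│     │ │ │
│ ├───┴─┐ ┌─┘ ╷ │ ┌─┐ │ │ │
│ │     │ │   │B│ │ │ │ │ │
│ ╵ ┌─╴ ╵ │ ╶─┴─┘ ╵ │ ╵ └─┤
│   │     │         │     │
└───┴─────┴─────────┴─────┘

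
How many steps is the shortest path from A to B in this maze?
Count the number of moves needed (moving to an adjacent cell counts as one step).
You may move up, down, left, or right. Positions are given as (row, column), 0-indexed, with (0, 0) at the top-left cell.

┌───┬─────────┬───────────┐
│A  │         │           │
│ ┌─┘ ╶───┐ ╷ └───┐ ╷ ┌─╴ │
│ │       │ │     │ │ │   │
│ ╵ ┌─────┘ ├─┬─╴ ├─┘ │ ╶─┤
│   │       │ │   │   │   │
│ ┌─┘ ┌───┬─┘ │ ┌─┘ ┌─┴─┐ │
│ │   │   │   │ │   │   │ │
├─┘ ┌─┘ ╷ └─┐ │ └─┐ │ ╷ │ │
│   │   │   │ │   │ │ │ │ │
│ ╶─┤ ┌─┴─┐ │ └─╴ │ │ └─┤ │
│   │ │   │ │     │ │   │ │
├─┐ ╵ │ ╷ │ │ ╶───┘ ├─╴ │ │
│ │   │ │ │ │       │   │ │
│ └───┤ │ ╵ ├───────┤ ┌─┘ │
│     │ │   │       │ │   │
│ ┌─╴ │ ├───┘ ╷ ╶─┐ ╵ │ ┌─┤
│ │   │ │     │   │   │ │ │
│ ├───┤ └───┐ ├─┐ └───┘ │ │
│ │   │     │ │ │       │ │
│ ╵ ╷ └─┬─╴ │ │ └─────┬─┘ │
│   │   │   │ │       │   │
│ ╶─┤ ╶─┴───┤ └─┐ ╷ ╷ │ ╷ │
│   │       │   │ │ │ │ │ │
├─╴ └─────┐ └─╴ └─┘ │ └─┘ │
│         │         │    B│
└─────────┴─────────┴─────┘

Using BFS to find shortest path:
Start: (0, 0), End: (12, 12)
Path found:
(0,0) → (1,0) → (2,0) → (2,1) → (1,1) → (1,2) → (0,2) → (0,3) → (0,4) → (0,5) → (0,6) → (1,6) → (1,7) → (1,8) → (2,8) → (2,7) → (3,7) → (4,7) → (4,8) → (5,8) → (5,7) → (5,6) → (6,6) → (6,7) → (6,8) → (6,9) → (5,9) → (4,9) → (3,9) → (2,9) → (2,10) → (1,10) → (0,10) → (0,11) → (0,12) → (1,12) → (1,11) → (2,11) → (2,12) → (3,12) → (4,12) → (5,12) → (6,12) → (7,12) → (7,11) → (8,11) → (9,11) → (9,10) → (9,9) → (9,8) → (8,8) → (8,7) → (7,7) → (7,6) → (8,6) → (9,6) → (10,6) → (11,6) → (11,7) → (12,7) → (12,8) → (12,9) → (11,9) → (10,9) → (10,10) → (11,10) → (12,10) → (12,11) → (12,12)
Number of steps: 68

Solution:

┌───┬─────────┬───────────┐
│A  │↱ → → → ↓│      ↱ → ↓│
│ ┌─┘ ╶───┐ ╷ └───┐ ╷ ┌─╴ │
│↓│↱ ↑    │ │↳ → ↓│ │↑│↓ ↲│
│ ╵ ┌─────┘ ├─┬─╴ ├─┘ │ ╶─┤
│↳ ↑│       │ │↓ ↲│↱ ↑│↳ ↓│
│ ┌─┘ ┌───┬─┘ │ ┌─┘ ┌─┴─┐ │
│ │   │   │   │↓│  ↑│   │↓│
├─┘ ┌─┘ ╷ └─┐ │ └─┐ │ ╷ │ │
│   │   │   │ │↳ ↓│↑│ │ │↓│
│ ╶─┤ ┌─┴─┐ │ └─╴ │ │ └─┤ │
│   │ │   │ │↓ ← ↲│↑│   │↓│
├─┐ ╵ │ ╷ │ │ ╶───┘ ├─╴ │ │
│ │   │ │ │ │↳ → → ↑│   │↓│
│ └───┤ │ ╵ ├───────┤ ┌─┘ │
│     │ │   │↓ ↰    │ │↓ ↲│
│ ┌─╴ │ ├───┘ ╷ ╶─┐ ╵ │ ┌─┤
│ │   │ │    ↓│↑ ↰│   │↓│ │
│ ├───┤ └───┐ ├─┐ └───┘ │ │
│ │   │     │↓│ │↑ ← ← ↲│ │
│ ╵ ╷ └─┬─╴ │ │ └─────┬─┘ │
│   │   │   │↓│    ↱ ↓│   │
│ ╶─┤ ╶─┴───┤ └─┐ ╷ ╷ │ ╷ │
│   │       │↳ ↓│ │↑│↓│ │ │
├─╴ └─────┐ └─╴ └─┘ │ └─┘ │
│         │    ↳ → ↑│↳ → B│
└─────────┴─────────┴─────┘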